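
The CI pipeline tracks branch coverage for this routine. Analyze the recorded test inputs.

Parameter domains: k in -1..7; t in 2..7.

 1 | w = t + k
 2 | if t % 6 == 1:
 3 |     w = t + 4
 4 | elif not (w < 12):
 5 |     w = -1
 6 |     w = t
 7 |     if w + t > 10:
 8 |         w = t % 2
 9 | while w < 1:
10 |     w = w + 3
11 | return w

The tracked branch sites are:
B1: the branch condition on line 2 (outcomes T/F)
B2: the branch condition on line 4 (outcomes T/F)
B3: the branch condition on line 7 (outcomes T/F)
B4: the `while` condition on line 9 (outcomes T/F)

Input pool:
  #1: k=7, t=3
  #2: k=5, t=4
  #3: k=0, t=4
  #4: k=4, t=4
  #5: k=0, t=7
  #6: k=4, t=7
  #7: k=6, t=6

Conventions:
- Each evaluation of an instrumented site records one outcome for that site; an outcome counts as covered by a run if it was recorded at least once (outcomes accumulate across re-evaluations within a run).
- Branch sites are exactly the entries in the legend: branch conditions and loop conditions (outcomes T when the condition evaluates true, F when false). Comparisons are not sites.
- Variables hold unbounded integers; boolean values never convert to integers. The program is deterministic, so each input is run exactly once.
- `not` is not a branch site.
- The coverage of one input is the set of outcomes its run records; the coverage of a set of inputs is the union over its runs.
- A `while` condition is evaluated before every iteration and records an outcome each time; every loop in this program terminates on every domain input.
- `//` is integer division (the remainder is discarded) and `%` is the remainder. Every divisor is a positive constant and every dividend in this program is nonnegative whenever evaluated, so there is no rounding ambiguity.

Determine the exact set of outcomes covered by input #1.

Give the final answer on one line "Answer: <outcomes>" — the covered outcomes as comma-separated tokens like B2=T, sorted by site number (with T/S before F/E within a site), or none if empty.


Tracing the run of input #1 (k=7, t=3):
  B1->F, B2->F, B4->F
distinct outcomes covered: B1=F, B2=F, B4=F
Answer: B1=F, B2=F, B4=F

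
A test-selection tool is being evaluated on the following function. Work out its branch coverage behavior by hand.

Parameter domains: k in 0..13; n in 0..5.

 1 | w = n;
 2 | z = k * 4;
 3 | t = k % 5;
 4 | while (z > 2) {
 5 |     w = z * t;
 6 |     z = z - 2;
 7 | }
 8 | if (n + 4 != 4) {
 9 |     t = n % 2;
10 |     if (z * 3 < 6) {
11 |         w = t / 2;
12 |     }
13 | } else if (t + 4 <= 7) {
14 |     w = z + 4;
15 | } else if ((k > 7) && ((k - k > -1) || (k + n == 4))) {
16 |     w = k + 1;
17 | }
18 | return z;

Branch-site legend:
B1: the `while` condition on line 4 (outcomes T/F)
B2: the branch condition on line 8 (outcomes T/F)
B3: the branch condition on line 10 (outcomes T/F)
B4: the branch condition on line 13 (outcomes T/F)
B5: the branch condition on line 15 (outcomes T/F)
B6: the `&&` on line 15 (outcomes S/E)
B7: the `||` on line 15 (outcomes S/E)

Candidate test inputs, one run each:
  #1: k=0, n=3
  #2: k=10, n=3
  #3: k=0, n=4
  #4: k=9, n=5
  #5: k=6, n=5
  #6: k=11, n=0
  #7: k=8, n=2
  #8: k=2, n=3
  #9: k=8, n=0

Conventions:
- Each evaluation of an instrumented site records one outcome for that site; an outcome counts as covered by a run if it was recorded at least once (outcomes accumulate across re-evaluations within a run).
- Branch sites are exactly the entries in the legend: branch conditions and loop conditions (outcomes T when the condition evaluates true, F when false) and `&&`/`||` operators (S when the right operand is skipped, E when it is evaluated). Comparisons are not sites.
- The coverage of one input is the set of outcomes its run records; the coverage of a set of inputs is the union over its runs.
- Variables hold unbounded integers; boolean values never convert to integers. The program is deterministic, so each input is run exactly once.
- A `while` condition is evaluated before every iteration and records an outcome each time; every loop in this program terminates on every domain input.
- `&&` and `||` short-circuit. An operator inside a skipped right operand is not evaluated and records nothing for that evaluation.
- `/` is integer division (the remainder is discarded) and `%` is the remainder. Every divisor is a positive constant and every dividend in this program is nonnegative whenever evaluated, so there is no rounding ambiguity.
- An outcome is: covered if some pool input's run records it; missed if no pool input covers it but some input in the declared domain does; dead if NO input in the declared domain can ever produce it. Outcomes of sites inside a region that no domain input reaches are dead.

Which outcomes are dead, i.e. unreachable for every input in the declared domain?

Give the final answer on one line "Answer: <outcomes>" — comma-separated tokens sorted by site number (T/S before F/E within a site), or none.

running all 84 domain inputs and tallying outcomes:
  B7=E: no domain input ever produces it -> dead
  reachable outcomes have witnesses, e.g. B1=T (e.g. k=1, n=0), B1=F (e.g. k=0, n=0), B2=T (e.g. k=0, n=1), B2=F (e.g. k=0, n=0)

Answer: B7=E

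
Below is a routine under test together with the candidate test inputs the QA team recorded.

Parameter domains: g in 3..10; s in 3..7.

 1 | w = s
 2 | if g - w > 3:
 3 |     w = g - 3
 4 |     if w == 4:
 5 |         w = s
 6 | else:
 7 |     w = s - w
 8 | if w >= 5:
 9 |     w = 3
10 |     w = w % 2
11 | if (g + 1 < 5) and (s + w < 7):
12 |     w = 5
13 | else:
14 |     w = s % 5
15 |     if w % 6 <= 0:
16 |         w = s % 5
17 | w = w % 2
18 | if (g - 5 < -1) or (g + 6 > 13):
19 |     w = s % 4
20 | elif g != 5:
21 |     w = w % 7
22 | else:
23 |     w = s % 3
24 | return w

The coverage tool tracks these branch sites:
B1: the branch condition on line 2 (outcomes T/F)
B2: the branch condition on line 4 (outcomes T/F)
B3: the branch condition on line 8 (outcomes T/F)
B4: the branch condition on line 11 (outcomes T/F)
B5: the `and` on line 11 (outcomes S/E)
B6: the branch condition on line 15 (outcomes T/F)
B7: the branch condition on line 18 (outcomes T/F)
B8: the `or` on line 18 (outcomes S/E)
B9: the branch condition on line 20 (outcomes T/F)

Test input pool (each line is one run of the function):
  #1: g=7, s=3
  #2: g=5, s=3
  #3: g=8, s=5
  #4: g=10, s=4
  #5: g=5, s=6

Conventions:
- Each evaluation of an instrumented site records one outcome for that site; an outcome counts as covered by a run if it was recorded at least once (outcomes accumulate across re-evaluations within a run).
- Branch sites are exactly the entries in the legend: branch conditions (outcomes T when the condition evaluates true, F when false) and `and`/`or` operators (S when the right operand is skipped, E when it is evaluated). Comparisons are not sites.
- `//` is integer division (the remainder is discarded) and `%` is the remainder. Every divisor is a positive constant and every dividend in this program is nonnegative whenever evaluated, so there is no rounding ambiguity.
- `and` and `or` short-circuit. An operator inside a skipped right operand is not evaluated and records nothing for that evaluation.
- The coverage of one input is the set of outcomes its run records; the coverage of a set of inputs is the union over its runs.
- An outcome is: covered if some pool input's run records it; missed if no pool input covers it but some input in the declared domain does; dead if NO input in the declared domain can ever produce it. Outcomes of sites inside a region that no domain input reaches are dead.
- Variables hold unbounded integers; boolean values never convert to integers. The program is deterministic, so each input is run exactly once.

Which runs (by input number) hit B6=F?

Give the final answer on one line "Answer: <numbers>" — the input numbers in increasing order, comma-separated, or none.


input #1 (g=7, s=3): covers B6=F
input #2 (g=5, s=3): covers B6=F
input #3 (g=8, s=5): misses B6=F
input #4 (g=10, s=4): covers B6=F
input #5 (g=5, s=6): covers B6=F
Answer: 1, 2, 4, 5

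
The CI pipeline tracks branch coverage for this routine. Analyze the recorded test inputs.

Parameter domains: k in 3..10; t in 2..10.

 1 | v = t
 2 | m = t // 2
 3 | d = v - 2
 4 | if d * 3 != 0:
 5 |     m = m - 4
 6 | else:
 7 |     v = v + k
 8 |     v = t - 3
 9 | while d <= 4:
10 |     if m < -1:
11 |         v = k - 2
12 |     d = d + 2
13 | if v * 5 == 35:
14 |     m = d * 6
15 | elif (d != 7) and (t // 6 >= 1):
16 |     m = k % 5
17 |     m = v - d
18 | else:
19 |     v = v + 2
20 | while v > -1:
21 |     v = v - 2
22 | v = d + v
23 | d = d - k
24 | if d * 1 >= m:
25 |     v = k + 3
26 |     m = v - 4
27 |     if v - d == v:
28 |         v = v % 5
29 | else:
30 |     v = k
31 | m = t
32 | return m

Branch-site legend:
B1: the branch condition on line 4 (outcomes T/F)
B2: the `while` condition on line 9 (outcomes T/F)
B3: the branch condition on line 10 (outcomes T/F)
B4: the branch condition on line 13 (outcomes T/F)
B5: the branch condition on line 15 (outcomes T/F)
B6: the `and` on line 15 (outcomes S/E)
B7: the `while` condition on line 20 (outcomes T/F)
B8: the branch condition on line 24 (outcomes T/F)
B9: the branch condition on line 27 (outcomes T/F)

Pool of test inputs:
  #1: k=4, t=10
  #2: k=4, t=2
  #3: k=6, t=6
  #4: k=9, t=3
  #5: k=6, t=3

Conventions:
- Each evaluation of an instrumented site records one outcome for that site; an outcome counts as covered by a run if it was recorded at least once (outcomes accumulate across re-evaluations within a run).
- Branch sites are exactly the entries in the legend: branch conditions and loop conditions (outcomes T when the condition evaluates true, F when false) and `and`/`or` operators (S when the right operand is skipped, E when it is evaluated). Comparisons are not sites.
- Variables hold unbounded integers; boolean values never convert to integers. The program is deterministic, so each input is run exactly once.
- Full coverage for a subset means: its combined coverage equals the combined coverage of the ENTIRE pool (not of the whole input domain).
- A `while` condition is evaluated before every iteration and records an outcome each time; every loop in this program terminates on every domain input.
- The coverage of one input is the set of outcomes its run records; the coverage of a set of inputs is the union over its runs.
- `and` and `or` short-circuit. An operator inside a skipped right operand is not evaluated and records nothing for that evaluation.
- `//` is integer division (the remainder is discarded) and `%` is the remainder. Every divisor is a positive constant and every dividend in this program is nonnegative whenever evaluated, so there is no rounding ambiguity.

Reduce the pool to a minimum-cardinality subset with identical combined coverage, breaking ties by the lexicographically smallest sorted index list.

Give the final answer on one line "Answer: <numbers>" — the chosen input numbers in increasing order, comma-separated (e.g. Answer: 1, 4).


test 1 (k=4, t=10) hits B1=T, B2=F, B4=F, B5=T, B6=E, B7=T, B7=F, B8=T, B9=F
test 2 (k=4, t=2) hits B1=F, B2=T, B2=F, B3=F, B4=F, B5=F, B6=E, B7=T, B7=F, B8=T, B9=F
test 3 (k=6, t=6) hits B1=T, B2=T, B2=F, B3=F, B4=F, B5=T, B6=E, B7=T, B7=F, B8=T, B9=T
test 4 (k=9, t=3) hits B1=T, B2=T, B2=F, B3=T, B4=T, B7=T, B7=F, B8=F
test 5 (k=6, t=3) hits B1=T, B2=T, B2=F, B3=T, B4=F, B5=F, B6=E, B7=T, B7=F, B8=T, B9=F
union over all inputs: B1=T, B1=F, B2=T, B2=F, B3=T, B3=F, B4=T, B4=F, B5=T, B5=F, B6=E, B7=T, B7=F, B8=T, B8=F, B9=T, B9=F (17 outcomes)
no size-1 subset reaches all 17 outcomes (best union: 11/17)
no size-2 subset reaches all 17 outcomes (best union: 15/17)
inputs {2, 3, 4} (size 3) cover everything; no size-3 subset with a lexicographically smaller index list covers all 17
Answer: 2, 3, 4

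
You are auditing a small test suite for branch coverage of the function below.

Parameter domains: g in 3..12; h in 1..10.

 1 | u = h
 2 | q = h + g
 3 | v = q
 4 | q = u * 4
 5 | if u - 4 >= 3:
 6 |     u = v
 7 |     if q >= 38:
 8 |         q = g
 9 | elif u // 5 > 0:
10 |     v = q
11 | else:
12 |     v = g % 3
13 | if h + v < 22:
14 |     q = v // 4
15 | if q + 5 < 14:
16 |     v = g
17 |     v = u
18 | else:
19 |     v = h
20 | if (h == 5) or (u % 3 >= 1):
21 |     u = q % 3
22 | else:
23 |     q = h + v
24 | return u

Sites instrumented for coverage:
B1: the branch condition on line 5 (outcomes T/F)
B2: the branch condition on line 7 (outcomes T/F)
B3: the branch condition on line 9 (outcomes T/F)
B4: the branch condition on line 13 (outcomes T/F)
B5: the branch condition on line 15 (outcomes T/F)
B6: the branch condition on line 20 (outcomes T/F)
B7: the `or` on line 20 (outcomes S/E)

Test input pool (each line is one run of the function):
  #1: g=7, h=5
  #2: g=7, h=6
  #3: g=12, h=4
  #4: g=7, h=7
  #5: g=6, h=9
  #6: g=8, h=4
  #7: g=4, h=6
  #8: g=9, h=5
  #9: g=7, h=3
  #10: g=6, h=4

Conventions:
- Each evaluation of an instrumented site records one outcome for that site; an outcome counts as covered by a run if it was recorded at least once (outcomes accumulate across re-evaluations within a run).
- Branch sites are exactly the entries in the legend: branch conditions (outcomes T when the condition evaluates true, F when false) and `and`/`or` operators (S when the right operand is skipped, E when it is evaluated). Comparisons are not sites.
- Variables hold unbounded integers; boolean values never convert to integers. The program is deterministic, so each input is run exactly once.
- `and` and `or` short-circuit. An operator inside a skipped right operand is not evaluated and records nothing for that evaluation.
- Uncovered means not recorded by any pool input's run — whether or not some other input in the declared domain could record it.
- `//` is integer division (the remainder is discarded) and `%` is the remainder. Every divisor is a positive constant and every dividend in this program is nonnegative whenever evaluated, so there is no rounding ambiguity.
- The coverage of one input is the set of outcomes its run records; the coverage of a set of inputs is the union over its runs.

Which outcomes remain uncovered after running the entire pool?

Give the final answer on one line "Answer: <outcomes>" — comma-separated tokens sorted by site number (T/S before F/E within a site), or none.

test 1 (g=7, h=5) fires B1->F, B3->T, B4->F, B5->F, B7->S, B6->T; hits B1=F, B3=T, B4=F, B5=F, B6=T, B7=S
test 2 (g=7, h=6) fires B1->F, B3->T, B4->F, B5->F, B7->E, B6->F; hits B1=F, B3=T, B4=F, B5=F, B6=F, B7=E
test 3 (g=12, h=4) fires B1->F, B3->F, B4->T, B5->T, B7->E, B6->T; hits B1=F, B3=F, B4=T, B5=T, B6=T, B7=E
test 4 (g=7, h=7) fires B1->T, B2->F, B4->T, B5->T, B7->E, B6->T; hits B1=T, B2=F, B4=T, B5=T, B6=T, B7=E
test 5 (g=6, h=9) fires B1->T, B2->F, B4->F, B5->F, B7->E, B6->F; hits B1=T, B2=F, B4=F, B5=F, B6=F, B7=E
test 6 (g=8, h=4) fires B1->F, B3->F, B4->T, B5->T, B7->E, B6->T; hits B1=F, B3=F, B4=T, B5=T, B6=T, B7=E
test 7 (g=4, h=6) fires B1->F, B3->T, B4->F, B5->F, B7->E, B6->F; hits B1=F, B3=T, B4=F, B5=F, B6=F, B7=E
test 8 (g=9, h=5) fires B1->F, B3->T, B4->F, B5->F, B7->S, B6->T; hits B1=F, B3=T, B4=F, B5=F, B6=T, B7=S
test 9 (g=7, h=3) fires B1->F, B3->F, B4->T, B5->T, B7->E, B6->F; hits B1=F, B3=F, B4=T, B5=T, B6=F, B7=E
test 10 (g=6, h=4) fires B1->F, B3->F, B4->T, B5->T, B7->E, B6->T; hits B1=F, B3=F, B4=T, B5=T, B6=T, B7=E
union over the pool: B1=T, B1=F, B2=F, B3=T, B3=F, B4=T, B4=F, B5=T, B5=F, B6=T, B6=F, B7=S, B7=E
uncovered (1 of 14): B2=T

Answer: B2=T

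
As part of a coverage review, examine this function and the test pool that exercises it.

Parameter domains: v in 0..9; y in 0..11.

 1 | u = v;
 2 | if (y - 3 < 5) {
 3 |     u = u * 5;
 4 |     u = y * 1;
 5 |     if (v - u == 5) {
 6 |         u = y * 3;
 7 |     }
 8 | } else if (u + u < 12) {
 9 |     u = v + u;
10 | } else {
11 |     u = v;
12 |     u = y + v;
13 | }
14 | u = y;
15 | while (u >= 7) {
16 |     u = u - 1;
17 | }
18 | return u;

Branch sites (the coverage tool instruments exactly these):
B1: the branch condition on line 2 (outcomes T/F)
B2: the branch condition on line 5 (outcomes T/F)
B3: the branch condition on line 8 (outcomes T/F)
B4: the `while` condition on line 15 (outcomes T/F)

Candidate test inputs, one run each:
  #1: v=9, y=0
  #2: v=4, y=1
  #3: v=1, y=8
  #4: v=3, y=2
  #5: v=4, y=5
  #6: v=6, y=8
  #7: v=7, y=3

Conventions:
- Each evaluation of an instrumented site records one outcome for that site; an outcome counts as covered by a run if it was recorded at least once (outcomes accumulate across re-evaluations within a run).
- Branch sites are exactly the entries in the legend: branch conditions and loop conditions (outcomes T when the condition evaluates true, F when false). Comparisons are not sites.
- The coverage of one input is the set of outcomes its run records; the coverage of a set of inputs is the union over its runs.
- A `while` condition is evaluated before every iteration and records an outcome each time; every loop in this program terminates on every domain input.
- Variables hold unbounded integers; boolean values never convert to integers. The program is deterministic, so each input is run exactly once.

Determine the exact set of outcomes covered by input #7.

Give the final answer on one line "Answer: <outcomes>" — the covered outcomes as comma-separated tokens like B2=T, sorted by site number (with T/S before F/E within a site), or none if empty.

Event log for input #7 (v=7, y=3):
  B1->T, B2->F, B4->F
distinct outcomes covered: B1=T, B2=F, B4=F

Answer: B1=T, B2=F, B4=F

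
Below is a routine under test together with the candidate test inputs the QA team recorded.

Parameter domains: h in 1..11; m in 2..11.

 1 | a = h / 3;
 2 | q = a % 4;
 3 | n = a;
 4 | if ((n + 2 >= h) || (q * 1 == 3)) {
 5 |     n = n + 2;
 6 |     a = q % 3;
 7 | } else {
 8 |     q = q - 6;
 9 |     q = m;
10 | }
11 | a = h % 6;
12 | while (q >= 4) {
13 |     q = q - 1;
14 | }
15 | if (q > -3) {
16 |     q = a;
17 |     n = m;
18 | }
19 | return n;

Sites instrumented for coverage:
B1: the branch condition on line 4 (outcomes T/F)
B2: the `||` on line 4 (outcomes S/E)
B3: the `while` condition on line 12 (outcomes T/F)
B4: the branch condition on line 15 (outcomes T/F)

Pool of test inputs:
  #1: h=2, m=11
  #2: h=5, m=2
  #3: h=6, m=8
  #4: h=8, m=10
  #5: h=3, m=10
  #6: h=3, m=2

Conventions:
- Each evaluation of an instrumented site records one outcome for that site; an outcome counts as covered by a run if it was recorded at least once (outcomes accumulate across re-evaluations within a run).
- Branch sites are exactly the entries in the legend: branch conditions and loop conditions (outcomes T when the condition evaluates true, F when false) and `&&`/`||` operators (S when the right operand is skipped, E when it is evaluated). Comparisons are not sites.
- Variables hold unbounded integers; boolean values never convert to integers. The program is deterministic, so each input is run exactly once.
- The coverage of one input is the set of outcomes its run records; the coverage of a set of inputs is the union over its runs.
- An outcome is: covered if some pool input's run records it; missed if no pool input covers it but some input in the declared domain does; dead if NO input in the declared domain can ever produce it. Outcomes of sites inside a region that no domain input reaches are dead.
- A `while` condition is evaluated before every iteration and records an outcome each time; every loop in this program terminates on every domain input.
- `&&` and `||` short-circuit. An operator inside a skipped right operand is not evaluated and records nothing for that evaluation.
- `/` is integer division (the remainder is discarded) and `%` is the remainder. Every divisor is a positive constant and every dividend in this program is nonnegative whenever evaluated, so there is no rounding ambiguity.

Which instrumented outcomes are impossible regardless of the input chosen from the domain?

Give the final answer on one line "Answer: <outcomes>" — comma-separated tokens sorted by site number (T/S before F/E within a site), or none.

running all 110 domain inputs and tallying outcomes:
  B4=F: unreachable across the whole domain -> dead
  reachable outcomes have witnesses, e.g. B1=T (e.g. h=1, m=2), B1=F (e.g. h=4, m=2), B2=S (e.g. h=1, m=2), B2=E (e.g. h=4, m=2)

Answer: B4=F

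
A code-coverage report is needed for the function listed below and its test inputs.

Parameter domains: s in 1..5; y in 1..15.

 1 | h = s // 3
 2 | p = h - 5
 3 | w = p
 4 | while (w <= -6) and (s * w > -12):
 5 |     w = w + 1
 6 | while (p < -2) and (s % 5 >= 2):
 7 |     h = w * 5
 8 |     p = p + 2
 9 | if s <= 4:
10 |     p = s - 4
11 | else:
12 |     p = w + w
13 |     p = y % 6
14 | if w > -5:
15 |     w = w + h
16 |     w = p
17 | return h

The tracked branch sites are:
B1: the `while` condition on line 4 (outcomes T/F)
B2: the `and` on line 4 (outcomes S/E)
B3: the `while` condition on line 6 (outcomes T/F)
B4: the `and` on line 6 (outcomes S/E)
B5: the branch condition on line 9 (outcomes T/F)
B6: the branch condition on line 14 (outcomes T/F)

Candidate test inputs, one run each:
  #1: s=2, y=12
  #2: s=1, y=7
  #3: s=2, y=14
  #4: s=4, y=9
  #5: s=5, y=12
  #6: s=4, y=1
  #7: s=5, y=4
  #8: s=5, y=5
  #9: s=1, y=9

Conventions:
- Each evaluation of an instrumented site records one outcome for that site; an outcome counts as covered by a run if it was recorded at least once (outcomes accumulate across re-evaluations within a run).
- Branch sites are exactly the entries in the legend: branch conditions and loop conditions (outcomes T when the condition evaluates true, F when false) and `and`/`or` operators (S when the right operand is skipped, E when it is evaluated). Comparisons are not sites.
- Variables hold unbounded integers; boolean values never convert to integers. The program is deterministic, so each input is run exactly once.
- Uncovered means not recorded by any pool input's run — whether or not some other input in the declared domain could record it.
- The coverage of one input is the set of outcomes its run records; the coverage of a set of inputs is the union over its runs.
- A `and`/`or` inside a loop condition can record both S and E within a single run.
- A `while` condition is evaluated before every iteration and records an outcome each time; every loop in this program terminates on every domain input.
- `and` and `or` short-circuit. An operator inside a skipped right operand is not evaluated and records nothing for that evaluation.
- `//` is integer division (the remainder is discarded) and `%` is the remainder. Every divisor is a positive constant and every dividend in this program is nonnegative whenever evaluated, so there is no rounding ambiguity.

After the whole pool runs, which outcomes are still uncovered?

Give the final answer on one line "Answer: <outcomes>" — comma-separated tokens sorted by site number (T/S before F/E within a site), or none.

#1 (s=2, y=12) -> covered: B1=F, B2=S, B3=T, B3=F, B4=S, B4=E, B5=T, B6=F
#2 (s=1, y=7) -> covered: B1=F, B2=S, B3=F, B4=E, B5=T, B6=F
#3 (s=2, y=14) -> covered: B1=F, B2=S, B3=T, B3=F, B4=S, B4=E, B5=T, B6=F
#4 (s=4, y=9) -> covered: B1=F, B2=S, B3=T, B3=F, B4=S, B4=E, B5=T, B6=T
#5 (s=5, y=12) -> covered: B1=F, B2=S, B3=F, B4=E, B5=F, B6=T
#6 (s=4, y=1) -> covered: B1=F, B2=S, B3=T, B3=F, B4=S, B4=E, B5=T, B6=T
#7 (s=5, y=4) -> covered: B1=F, B2=S, B3=F, B4=E, B5=F, B6=T
#8 (s=5, y=5) -> covered: B1=F, B2=S, B3=F, B4=E, B5=F, B6=T
#9 (s=1, y=9) -> covered: B1=F, B2=S, B3=F, B4=E, B5=T, B6=F
union over the pool: B1=F, B2=S, B3=T, B3=F, B4=S, B4=E, B5=T, B5=F, B6=T, B6=F
uncovered (2 of 12): B1=T, B2=E

Answer: B1=T, B2=E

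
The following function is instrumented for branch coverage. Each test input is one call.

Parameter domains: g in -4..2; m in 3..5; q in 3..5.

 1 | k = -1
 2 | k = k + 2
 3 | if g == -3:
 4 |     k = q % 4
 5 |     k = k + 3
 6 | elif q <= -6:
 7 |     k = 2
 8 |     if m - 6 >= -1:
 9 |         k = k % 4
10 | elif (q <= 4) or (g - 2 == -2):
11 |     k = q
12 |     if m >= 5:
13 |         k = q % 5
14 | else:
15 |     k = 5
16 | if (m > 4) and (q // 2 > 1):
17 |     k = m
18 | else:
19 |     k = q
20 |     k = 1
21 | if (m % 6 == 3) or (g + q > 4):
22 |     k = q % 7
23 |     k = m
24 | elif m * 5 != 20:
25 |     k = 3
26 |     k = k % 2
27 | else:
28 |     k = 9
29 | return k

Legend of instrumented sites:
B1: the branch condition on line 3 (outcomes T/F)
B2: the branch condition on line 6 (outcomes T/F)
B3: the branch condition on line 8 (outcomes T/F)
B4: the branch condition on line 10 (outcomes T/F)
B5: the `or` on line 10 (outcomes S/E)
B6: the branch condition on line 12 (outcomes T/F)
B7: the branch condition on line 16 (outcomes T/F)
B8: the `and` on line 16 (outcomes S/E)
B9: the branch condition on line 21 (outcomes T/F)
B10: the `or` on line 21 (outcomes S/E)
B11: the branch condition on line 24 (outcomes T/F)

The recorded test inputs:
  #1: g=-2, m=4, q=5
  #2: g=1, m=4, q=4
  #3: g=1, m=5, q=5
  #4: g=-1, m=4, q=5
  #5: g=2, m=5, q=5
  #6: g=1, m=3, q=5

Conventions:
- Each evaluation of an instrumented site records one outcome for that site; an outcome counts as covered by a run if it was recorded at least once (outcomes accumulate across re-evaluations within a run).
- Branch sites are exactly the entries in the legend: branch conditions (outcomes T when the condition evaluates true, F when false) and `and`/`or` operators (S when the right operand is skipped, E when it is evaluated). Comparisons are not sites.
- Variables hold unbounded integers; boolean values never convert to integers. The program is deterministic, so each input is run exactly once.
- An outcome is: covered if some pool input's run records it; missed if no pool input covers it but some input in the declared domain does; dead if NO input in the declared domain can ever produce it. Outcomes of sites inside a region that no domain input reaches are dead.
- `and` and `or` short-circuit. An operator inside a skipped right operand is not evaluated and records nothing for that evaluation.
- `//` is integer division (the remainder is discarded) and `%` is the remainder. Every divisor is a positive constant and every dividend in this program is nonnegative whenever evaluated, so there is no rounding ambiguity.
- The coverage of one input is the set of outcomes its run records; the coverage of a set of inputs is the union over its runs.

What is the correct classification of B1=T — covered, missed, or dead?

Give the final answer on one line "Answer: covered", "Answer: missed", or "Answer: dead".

no pool input records B1=T
but domain input (g=-3, m=3, q=3) does record it -> reachable, so missed

Answer: missed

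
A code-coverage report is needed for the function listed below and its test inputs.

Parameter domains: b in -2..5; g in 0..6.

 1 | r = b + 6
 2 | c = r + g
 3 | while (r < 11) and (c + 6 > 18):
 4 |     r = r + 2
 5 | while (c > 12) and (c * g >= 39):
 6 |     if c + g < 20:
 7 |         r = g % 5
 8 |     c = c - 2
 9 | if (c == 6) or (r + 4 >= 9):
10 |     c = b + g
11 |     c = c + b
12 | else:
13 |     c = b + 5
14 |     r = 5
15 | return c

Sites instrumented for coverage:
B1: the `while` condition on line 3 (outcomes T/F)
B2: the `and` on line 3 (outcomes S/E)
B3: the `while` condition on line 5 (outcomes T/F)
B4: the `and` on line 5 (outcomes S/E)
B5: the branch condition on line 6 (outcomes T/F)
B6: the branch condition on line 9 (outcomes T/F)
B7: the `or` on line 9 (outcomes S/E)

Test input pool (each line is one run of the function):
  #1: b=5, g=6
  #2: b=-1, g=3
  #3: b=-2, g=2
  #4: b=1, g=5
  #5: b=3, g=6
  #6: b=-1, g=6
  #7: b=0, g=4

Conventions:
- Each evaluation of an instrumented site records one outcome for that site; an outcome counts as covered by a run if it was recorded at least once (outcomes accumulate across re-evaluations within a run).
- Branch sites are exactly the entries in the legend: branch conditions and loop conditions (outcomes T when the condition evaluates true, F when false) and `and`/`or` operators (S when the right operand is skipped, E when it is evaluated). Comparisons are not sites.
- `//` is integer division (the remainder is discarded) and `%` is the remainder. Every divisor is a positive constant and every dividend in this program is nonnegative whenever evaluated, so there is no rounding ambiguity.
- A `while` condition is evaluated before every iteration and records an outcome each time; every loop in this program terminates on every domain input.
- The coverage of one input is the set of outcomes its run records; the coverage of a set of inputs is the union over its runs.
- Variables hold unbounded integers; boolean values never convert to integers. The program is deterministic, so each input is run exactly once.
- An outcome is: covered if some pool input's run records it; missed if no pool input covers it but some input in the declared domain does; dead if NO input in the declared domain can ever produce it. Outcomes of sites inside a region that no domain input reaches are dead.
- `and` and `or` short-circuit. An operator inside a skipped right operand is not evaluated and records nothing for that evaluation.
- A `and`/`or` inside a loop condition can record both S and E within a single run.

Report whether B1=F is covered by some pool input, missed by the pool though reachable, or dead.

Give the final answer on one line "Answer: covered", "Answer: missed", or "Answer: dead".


B1=F is recorded by pool input(s) 1, 2, 3, 4, 5, 6, 7 -> covered
Answer: covered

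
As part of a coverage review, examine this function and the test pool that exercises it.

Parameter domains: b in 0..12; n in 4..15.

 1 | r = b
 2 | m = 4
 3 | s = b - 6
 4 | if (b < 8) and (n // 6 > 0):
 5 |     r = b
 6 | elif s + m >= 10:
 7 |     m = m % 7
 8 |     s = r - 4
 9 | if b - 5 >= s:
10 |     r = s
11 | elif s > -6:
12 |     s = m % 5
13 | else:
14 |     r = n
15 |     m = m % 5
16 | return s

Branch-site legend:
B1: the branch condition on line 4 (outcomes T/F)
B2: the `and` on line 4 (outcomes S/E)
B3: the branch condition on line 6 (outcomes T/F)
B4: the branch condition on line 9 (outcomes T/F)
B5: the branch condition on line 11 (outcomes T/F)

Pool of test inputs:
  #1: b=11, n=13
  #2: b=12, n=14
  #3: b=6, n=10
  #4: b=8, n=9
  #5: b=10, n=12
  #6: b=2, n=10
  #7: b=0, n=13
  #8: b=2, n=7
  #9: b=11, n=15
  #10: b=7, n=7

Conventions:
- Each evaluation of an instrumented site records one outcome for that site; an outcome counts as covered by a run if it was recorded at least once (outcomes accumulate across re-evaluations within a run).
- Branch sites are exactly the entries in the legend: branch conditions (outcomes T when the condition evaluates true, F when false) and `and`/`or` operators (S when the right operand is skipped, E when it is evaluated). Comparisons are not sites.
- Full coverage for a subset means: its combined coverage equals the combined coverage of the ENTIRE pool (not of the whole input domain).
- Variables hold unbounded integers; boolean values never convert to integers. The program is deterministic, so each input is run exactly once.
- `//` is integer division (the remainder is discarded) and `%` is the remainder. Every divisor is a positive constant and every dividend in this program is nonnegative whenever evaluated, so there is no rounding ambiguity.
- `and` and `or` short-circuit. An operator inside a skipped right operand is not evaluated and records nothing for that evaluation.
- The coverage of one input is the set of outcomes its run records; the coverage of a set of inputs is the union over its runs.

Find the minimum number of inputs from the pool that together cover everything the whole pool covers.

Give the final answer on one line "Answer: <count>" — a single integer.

input #1, b=11, n=13: events B2->S, B1->F, B3->F, B4->T; outcomes B1=F, B2=S, B3=F, B4=T
input #2, b=12, n=14: events B2->S, B1->F, B3->T, B4->F, B5->T; outcomes B1=F, B2=S, B3=T, B4=F, B5=T
input #3, b=6, n=10: events B2->E, B1->T, B4->T; outcomes B1=T, B2=E, B4=T
input #4, b=8, n=9: events B2->S, B1->F, B3->F, B4->T; outcomes B1=F, B2=S, B3=F, B4=T
input #5, b=10, n=12: events B2->S, B1->F, B3->F, B4->T; outcomes B1=F, B2=S, B3=F, B4=T
input #6, b=2, n=10: events B2->E, B1->T, B4->T; outcomes B1=T, B2=E, B4=T
input #7, b=0, n=13: events B2->E, B1->T, B4->T; outcomes B1=T, B2=E, B4=T
input #8, b=2, n=7: events B2->E, B1->T, B4->T; outcomes B1=T, B2=E, B4=T
input #9, b=11, n=15: events B2->S, B1->F, B3->F, B4->T; outcomes B1=F, B2=S, B3=F, B4=T
input #10, b=7, n=7: events B2->E, B1->T, B4->T; outcomes B1=T, B2=E, B4=T
the full pool covers 9 outcomes: B1=T, B1=F, B2=S, B2=E, B3=T, B3=F, B4=T, B4=F, B5=T
every size-1 subset falls short of the 9 outcomes (best: 5/9)
every size-2 subset falls short of the 9 outcomes (best: 8/9)
size 3: inputs {1, 2, 3} cover all 9 outcomes, and no lexicographically smaller subset of this size does

Answer: 3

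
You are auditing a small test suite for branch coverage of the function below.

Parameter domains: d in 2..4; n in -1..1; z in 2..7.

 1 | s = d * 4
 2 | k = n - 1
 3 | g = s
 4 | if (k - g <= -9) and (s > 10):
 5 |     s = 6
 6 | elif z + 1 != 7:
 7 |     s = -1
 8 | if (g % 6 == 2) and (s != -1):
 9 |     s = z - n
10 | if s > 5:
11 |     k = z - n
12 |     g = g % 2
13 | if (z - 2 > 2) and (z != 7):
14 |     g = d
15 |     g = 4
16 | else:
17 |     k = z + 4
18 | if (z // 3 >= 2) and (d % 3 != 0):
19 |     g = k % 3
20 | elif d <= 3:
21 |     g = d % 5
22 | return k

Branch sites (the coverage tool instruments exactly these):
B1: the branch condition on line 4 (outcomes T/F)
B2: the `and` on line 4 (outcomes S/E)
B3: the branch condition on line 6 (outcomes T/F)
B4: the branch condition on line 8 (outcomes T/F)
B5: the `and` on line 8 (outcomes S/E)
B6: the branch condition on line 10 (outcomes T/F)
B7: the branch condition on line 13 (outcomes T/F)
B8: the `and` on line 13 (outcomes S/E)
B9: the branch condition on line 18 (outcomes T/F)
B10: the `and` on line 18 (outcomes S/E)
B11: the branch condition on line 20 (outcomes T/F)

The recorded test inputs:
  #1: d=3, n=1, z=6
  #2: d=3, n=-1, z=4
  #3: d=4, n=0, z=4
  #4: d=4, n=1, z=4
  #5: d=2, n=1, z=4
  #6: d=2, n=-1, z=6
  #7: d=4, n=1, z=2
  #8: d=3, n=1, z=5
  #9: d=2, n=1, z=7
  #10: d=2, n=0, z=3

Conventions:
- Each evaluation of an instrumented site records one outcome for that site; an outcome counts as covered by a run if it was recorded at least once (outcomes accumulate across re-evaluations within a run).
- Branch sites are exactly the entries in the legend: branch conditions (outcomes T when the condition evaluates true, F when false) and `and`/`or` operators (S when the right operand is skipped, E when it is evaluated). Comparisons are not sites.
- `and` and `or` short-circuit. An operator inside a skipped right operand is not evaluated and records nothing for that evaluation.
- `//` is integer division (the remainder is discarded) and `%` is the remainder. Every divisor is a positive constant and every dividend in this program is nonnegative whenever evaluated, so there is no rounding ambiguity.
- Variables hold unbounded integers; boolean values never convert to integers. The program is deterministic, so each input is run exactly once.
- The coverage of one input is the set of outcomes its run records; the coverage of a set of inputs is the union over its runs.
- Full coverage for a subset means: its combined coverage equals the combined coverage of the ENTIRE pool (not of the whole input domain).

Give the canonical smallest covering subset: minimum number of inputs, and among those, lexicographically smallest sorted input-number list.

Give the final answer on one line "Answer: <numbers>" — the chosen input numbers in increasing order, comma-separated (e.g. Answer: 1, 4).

input #1, d=3, n=1, z=6: outcomes B1=T, B2=E, B4=F, B5=S, B6=T, B7=T, B8=E, B9=F, B10=E, B11=T
input #2, d=3, n=-1, z=4: outcomes B1=T, B2=E, B4=F, B5=S, B6=T, B7=F, B8=S, B9=F, B10=S, B11=T
input #3, d=4, n=0, z=4: outcomes B1=T, B2=E, B4=F, B5=S, B6=T, B7=F, B8=S, B9=F, B10=S, B11=F
input #4, d=4, n=1, z=4: outcomes B1=T, B2=E, B4=F, B5=S, B6=T, B7=F, B8=S, B9=F, B10=S, B11=F
input #5, d=2, n=1, z=4: outcomes B1=F, B2=S, B3=T, B4=F, B5=E, B6=F, B7=F, B8=S, B9=F, B10=S, B11=T
input #6, d=2, n=-1, z=6: outcomes B1=F, B2=E, B3=F, B4=T, B5=E, B6=T, B7=T, B8=E, B9=T, B10=E
input #7, d=4, n=1, z=2: outcomes B1=T, B2=E, B4=F, B5=S, B6=T, B7=F, B8=S, B9=F, B10=S, B11=F
input #8, d=3, n=1, z=5: outcomes B1=T, B2=E, B4=F, B5=S, B6=T, B7=T, B8=E, B9=F, B10=S, B11=T
input #9, d=2, n=1, z=7: outcomes B1=F, B2=S, B3=T, B4=F, B5=E, B6=F, B7=F, B8=E, B9=T, B10=E
input #10, d=2, n=0, z=3: outcomes B1=F, B2=E, B3=T, B4=F, B5=E, B6=F, B7=F, B8=S, B9=F, B10=S, B11=T
together the pool reaches 22 outcomes: B1=T, B1=F, B2=S, B2=E, B3=T, B3=F, B4=T, B4=F, B5=S, B5=E, B6=T, B6=F, B7=T, B7=F, B8=S, B8=E, B9=T, B9=F, B10=S, B10=E, B11=T, B11=F
size 1 is not enough: best union over all size-1 subsets is 11/22
size 2 is not enough: best union over all size-2 subsets is 19/22
at size 3, {3, 5, 6} reaches all 22 outcomes; every lexicographically earlier size-3 subset fails

Answer: 3, 5, 6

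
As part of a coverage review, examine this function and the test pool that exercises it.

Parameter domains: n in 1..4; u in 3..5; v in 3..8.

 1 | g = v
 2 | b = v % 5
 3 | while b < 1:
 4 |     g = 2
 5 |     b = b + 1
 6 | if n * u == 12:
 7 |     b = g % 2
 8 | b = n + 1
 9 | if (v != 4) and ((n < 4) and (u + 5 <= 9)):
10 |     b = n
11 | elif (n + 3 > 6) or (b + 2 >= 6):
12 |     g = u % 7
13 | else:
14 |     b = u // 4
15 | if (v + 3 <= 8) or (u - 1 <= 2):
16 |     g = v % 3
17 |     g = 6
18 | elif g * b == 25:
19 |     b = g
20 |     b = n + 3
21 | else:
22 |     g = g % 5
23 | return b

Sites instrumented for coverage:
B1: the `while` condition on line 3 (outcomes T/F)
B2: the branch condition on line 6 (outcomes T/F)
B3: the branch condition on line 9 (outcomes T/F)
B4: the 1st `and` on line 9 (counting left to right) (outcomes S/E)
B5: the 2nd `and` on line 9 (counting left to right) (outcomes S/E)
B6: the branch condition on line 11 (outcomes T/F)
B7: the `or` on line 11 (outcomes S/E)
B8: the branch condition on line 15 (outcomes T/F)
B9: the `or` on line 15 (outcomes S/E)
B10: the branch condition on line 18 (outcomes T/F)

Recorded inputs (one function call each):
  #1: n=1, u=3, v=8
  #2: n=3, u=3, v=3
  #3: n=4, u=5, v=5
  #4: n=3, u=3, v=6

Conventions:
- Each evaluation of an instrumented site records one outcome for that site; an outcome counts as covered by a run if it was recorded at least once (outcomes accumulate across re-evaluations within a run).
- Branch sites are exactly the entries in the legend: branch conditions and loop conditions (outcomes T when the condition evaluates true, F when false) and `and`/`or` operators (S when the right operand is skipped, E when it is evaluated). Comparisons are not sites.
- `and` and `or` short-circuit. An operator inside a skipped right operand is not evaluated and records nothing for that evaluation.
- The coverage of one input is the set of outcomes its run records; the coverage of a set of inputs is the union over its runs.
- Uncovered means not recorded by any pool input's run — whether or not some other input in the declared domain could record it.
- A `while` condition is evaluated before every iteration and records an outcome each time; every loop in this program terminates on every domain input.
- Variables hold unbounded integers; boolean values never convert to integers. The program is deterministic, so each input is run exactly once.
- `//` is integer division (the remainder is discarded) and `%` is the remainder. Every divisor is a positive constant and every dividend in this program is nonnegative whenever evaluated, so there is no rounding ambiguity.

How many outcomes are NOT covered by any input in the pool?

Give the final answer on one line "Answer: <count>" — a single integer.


input #1 (n=1, u=3, v=8): events B1->F, B2->F, B4->E, B5->E, B3->T, B9->E, B8->T; covers B1=F, B2=F, B3=T, B4=E, B5=E, B8=T, B9=E
input #2 (n=3, u=3, v=3): events B1->F, B2->F, B4->E, B5->E, B3->T, B9->S, B8->T; covers B1=F, B2=F, B3=T, B4=E, B5=E, B8=T, B9=S
input #3 (n=4, u=5, v=5): events B1->T, B1->F, B2->F, B4->E, B5->S, B3->F, B7->S, B6->T, B9->S, B8->T; covers B1=T, B1=F, B2=F, B3=F, B4=E, B5=S, B6=T, B7=S, B8=T, B9=S
input #4 (n=3, u=3, v=6): events B1->F, B2->F, B4->E, B5->E, B3->T, B9->E, B8->T; covers B1=F, B2=F, B3=T, B4=E, B5=E, B8=T, B9=E
union over the pool: B1=T, B1=F, B2=F, B3=T, B3=F, B4=E, B5=S, B5=E, B6=T, B7=S, B8=T, B9=S, B9=E
uncovered (7 of 20): B2=T, B4=S, B6=F, B7=E, B8=F, B10=T, B10=F
Answer: 7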